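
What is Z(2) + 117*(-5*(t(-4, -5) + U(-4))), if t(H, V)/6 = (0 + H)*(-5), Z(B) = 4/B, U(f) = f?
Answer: -67858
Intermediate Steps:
t(H, V) = -30*H (t(H, V) = 6*((0 + H)*(-5)) = 6*(H*(-5)) = 6*(-5*H) = -30*H)
Z(2) + 117*(-5*(t(-4, -5) + U(-4))) = 4/2 + 117*(-5*(-30*(-4) - 4)) = 4*(½) + 117*(-5*(120 - 4)) = 2 + 117*(-5*116) = 2 + 117*(-580) = 2 - 67860 = -67858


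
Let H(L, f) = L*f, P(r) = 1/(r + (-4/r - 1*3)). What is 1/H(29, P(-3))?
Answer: -14/87 ≈ -0.16092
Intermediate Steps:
P(r) = 1/(-3 + r - 4/r) (P(r) = 1/(r + (-4/r - 3)) = 1/(r + (-3 - 4/r)) = 1/(-3 + r - 4/r))
1/H(29, P(-3)) = 1/(29*(-3/(-4 + (-3)² - 3*(-3)))) = 1/(29*(-3/(-4 + 9 + 9))) = 1/(29*(-3/14)) = 1/(-87/14) = -14/87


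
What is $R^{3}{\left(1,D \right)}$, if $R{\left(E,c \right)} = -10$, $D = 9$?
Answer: $-1000$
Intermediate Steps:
$R^{3}{\left(1,D \right)} = \left(-10\right)^{3} = -1000$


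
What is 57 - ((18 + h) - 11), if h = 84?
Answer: -34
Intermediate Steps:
57 - ((18 + h) - 11) = 57 - ((18 + 84) - 11) = 57 - (102 - 11) = 57 - 1*91 = 57 - 91 = -34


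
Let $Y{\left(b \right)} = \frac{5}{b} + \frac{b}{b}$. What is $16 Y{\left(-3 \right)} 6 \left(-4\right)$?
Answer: $256$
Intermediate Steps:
$Y{\left(b \right)} = 1 + \frac{5}{b}$ ($Y{\left(b \right)} = \frac{5}{b} + 1 = 1 + \frac{5}{b}$)
$16 Y{\left(-3 \right)} 6 \left(-4\right) = 16 \frac{5 - 3}{-3} \cdot 6 \left(-4\right) = 16 \left(\left(- \frac{1}{3}\right) 2\right) \left(-24\right) = 16 \left(- \frac{2}{3}\right) \left(-24\right) = \left(- \frac{32}{3}\right) \left(-24\right) = 256$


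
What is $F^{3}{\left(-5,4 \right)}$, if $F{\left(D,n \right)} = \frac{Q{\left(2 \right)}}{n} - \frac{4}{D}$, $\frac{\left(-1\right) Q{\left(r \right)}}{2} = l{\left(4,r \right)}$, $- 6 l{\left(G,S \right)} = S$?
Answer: $\frac{24389}{27000} \approx 0.9033$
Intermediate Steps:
$l{\left(G,S \right)} = - \frac{S}{6}$
$Q{\left(r \right)} = \frac{r}{3}$ ($Q{\left(r \right)} = - 2 \left(- \frac{r}{6}\right) = \frac{r}{3}$)
$F{\left(D,n \right)} = - \frac{4}{D} + \frac{2}{3 n}$ ($F{\left(D,n \right)} = \frac{\frac{1}{3} \cdot 2}{n} - \frac{4}{D} = \frac{2}{3 n} - \frac{4}{D} = - \frac{4}{D} + \frac{2}{3 n}$)
$F^{3}{\left(-5,4 \right)} = \left(- \frac{4}{-5} + \frac{2}{3 \cdot 4}\right)^{3} = \left(\left(-4\right) \left(- \frac{1}{5}\right) + \frac{2}{3} \cdot \frac{1}{4}\right)^{3} = \left(\frac{4}{5} + \frac{1}{6}\right)^{3} = \left(\frac{29}{30}\right)^{3} = \frac{24389}{27000}$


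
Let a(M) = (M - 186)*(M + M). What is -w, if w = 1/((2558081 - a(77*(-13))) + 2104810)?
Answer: -1/2286517 ≈ -4.3735e-7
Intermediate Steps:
a(M) = 2*M*(-186 + M) (a(M) = (-186 + M)*(2*M) = 2*M*(-186 + M))
w = 1/2286517 (w = 1/((2558081 - 2*77*(-13)*(-186 + 77*(-13))) + 2104810) = 1/((2558081 - 2*(-1001)*(-186 - 1001)) + 2104810) = 1/((2558081 - 2*(-1001)*(-1187)) + 2104810) = 1/((2558081 - 1*2376374) + 2104810) = 1/((2558081 - 2376374) + 2104810) = 1/(181707 + 2104810) = 1/2286517 ≈ 4.3735e-7)
-w = -1*1/2286517 = -1/2286517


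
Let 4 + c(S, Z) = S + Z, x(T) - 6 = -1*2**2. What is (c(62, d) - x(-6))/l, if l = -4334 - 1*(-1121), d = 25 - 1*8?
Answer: -73/3213 ≈ -0.022720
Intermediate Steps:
x(T) = 2 (x(T) = 6 - 1*2**2 = 6 - 1*4 = 6 - 4 = 2)
d = 17 (d = 25 - 8 = 17)
c(S, Z) = -4 + S + Z (c(S, Z) = -4 + (S + Z) = -4 + S + Z)
l = -3213 (l = -4334 + 1121 = -3213)
(c(62, d) - x(-6))/l = ((-4 + 62 + 17) - 1*2)/(-3213) = (75 - 2)*(-1/3213) = 73*(-1/3213) = -73/3213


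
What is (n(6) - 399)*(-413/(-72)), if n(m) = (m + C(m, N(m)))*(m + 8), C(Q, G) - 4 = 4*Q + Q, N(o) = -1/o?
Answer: 66493/72 ≈ 923.51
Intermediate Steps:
C(Q, G) = 4 + 5*Q (C(Q, G) = 4 + (4*Q + Q) = 4 + 5*Q)
n(m) = (4 + 6*m)*(8 + m) (n(m) = (m + (4 + 5*m))*(m + 8) = (4 + 6*m)*(8 + m))
(n(6) - 399)*(-413/(-72)) = ((32 + 6*6² + 52*6) - 399)*(-413/(-72)) = ((32 + 6*36 + 312) - 399)*(-413*(-1/72)) = ((32 + 216 + 312) - 399)*(413/72) = (560 - 399)*(413/72) = 161*(413/72) = 66493/72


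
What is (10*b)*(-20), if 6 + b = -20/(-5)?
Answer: 400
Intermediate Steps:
b = -2 (b = -6 - 20/(-5) = -6 - 20*(-1/5) = -6 + 4 = -2)
(10*b)*(-20) = (10*(-2))*(-20) = -20*(-20) = 400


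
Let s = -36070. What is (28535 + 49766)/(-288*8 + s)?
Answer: -78301/38374 ≈ -2.0405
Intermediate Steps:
(28535 + 49766)/(-288*8 + s) = (28535 + 49766)/(-288*8 - 36070) = 78301/(-2304 - 36070) = 78301/(-38374) = 78301*(-1/38374) = -78301/38374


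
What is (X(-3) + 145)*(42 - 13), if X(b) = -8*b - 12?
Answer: 4553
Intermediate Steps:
X(b) = -12 - 8*b
(X(-3) + 145)*(42 - 13) = ((-12 - 8*(-3)) + 145)*(42 - 13) = ((-12 + 24) + 145)*29 = (12 + 145)*29 = 157*29 = 4553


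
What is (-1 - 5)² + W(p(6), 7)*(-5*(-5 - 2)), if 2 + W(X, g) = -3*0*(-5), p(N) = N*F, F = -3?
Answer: -34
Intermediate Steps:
p(N) = -3*N (p(N) = N*(-3) = -3*N)
W(X, g) = -2 (W(X, g) = -2 - 3*0*(-5) = -2 + 0*(-5) = -2 + 0 = -2)
(-1 - 5)² + W(p(6), 7)*(-5*(-5 - 2)) = (-1 - 5)² - (-10)*(-5 - 2) = (-6)² - (-10)*(-7) = 36 - 2*35 = 36 - 70 = -34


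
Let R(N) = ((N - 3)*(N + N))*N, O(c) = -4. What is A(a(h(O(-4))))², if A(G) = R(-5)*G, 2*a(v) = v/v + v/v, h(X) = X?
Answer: 160000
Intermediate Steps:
R(N) = 2*N²*(-3 + N) (R(N) = ((-3 + N)*(2*N))*N = (2*N*(-3 + N))*N = 2*N²*(-3 + N))
a(v) = 1 (a(v) = (v/v + v/v)/2 = (1 + 1)/2 = (½)*2 = 1)
A(G) = -400*G (A(G) = (2*(-5)²*(-3 - 5))*G = (2*25*(-8))*G = -400*G)
A(a(h(O(-4))))² = (-400*1)² = (-400)² = 160000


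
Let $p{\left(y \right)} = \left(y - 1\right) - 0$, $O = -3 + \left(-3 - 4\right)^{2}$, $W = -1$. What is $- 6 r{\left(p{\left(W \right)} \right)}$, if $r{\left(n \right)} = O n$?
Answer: $552$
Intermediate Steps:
$O = 46$ ($O = -3 + \left(-7\right)^{2} = -3 + 49 = 46$)
$p{\left(y \right)} = -1 + y$ ($p{\left(y \right)} = \left(-1 + y\right) + 0 = -1 + y$)
$r{\left(n \right)} = 46 n$
$- 6 r{\left(p{\left(W \right)} \right)} = - 6 \cdot 46 \left(-1 - 1\right) = - 6 \cdot 46 \left(-2\right) = \left(-6\right) \left(-92\right) = 552$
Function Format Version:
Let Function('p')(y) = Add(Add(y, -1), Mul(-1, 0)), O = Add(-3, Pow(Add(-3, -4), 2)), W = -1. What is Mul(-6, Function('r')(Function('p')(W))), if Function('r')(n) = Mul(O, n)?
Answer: 552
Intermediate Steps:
O = 46 (O = Add(-3, Pow(-7, 2)) = Add(-3, 49) = 46)
Function('p')(y) = Add(-1, y) (Function('p')(y) = Add(Add(-1, y), 0) = Add(-1, y))
Function('r')(n) = Mul(46, n)
Mul(-6, Function('r')(Function('p')(W))) = Mul(-6, Mul(46, Add(-1, -1))) = Mul(-6, Mul(46, -2)) = Mul(-6, -92) = 552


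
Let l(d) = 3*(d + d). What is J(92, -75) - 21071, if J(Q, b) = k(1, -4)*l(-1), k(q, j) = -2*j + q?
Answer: -21125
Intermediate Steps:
k(q, j) = q - 2*j
l(d) = 6*d (l(d) = 3*(2*d) = 6*d)
J(Q, b) = -54 (J(Q, b) = (1 - 2*(-4))*(6*(-1)) = (1 + 8)*(-6) = 9*(-6) = -54)
J(92, -75) - 21071 = -54 - 21071 = -21125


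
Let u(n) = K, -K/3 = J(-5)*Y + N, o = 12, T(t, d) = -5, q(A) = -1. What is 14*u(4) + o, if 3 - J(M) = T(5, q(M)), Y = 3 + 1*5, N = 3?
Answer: -2802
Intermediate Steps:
Y = 8 (Y = 3 + 5 = 8)
J(M) = 8 (J(M) = 3 - 1*(-5) = 3 + 5 = 8)
K = -201 (K = -3*(8*8 + 3) = -3*(64 + 3) = -3*67 = -201)
u(n) = -201
14*u(4) + o = 14*(-201) + 12 = -2814 + 12 = -2802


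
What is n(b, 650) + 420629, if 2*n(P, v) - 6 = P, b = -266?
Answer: 420499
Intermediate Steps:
n(P, v) = 3 + P/2
n(b, 650) + 420629 = (3 + (1/2)*(-266)) + 420629 = (3 - 133) + 420629 = -130 + 420629 = 420499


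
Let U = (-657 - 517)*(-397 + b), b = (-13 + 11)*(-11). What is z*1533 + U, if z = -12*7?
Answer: 311478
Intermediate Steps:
z = -84
b = 22 (b = -2*(-11) = 22)
U = 440250 (U = (-657 - 517)*(-397 + 22) = -1174*(-375) = 440250)
z*1533 + U = -84*1533 + 440250 = -128772 + 440250 = 311478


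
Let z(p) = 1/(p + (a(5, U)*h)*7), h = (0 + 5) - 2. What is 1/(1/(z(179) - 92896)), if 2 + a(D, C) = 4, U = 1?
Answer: -20530015/221 ≈ -92896.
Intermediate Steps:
a(D, C) = 2 (a(D, C) = -2 + 4 = 2)
h = 3 (h = 5 - 2 = 3)
z(p) = 1/(42 + p) (z(p) = 1/(p + (2*3)*7) = 1/(p + 6*7) = 1/(p + 42) = 1/(42 + p))
1/(1/(z(179) - 92896)) = 1/(1/(1/(42 + 179) - 92896)) = 1/(1/(1/221 - 92896)) = 1/(1/(-20530015/221)) = 1/(-221/20530015) = -20530015/221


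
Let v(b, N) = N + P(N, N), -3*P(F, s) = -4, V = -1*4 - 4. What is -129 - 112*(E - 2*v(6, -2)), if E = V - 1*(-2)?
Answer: 1181/3 ≈ 393.67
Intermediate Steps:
V = -8 (V = -4 - 4 = -8)
P(F, s) = 4/3 (P(F, s) = -⅓*(-4) = 4/3)
v(b, N) = 4/3 + N (v(b, N) = N + 4/3 = 4/3 + N)
E = -6 (E = -8 - 1*(-2) = -8 + 2 = -6)
-129 - 112*(E - 2*v(6, -2)) = -129 - 112*(-6 - 2*(4/3 - 2)) = -129 - 112*(-6 - 2*(-⅔)) = -129 - 112*(-6 + 4/3) = -129 - 112*(-14/3) = -129 + 1568/3 = 1181/3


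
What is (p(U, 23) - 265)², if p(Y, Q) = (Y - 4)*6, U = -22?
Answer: 177241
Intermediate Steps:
p(Y, Q) = -24 + 6*Y (p(Y, Q) = (-4 + Y)*6 = -24 + 6*Y)
(p(U, 23) - 265)² = ((-24 + 6*(-22)) - 265)² = ((-24 - 132) - 265)² = (-156 - 265)² = (-421)² = 177241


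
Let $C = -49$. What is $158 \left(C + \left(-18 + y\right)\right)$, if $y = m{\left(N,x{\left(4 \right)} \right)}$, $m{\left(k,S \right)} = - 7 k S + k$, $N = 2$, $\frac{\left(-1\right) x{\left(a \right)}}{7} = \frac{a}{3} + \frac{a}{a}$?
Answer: $\frac{77578}{3} \approx 25859.0$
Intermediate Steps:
$x{\left(a \right)} = -7 - \frac{7 a}{3}$ ($x{\left(a \right)} = - 7 \left(\frac{a}{3} + \frac{a}{a}\right) = - 7 \left(a \frac{1}{3} + 1\right) = - 7 \left(\frac{a}{3} + 1\right) = - 7 \left(1 + \frac{a}{3}\right) = -7 - \frac{7 a}{3}$)
$m{\left(k,S \right)} = k - 7 S k$ ($m{\left(k,S \right)} = - 7 S k + k = k - 7 S k$)
$y = \frac{692}{3}$ ($y = 2 \left(1 - 7 \left(-7 - \frac{28}{3}\right)\right) = 2 \left(1 - - \frac{343}{3}\right) = 2 \left(1 + \frac{343}{3}\right) = 2 \cdot \frac{346}{3} = \frac{692}{3} \approx 230.67$)
$158 \left(C + \left(-18 + y\right)\right) = 158 \left(-49 + \left(-18 + \frac{692}{3}\right)\right) = 158 \left(-49 + \frac{638}{3}\right) = 158 \cdot \frac{491}{3} = \frac{77578}{3}$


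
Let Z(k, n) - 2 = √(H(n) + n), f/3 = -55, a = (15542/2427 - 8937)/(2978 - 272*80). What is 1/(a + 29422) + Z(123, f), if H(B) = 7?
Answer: 2682428768444/1341191592265 + I*√158 ≈ 2.0 + 12.57*I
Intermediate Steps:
a = 21674557/45583914 (a = (15542*(1/2427) - 8937)/(2978 - 21760) = (15542/2427 - 8937)/(-18782) = -21674557/2427*(-1/18782) = 21674557/45583914 ≈ 0.47549)
f = -165 (f = 3*(-55) = -165)
Z(k, n) = 2 + √(7 + n)
1/(a + 29422) + Z(123, f) = 1/(21674557/45583914 + 29422) + (2 + √(7 - 165)) = 1/(1341191592265/45583914) + (2 + √(-158)) = 45583914/1341191592265 + (2 + I*√158) = 2682428768444/1341191592265 + I*√158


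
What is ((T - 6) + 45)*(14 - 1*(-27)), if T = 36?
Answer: 3075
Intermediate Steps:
((T - 6) + 45)*(14 - 1*(-27)) = ((36 - 6) + 45)*(14 - 1*(-27)) = (30 + 45)*(14 + 27) = 75*41 = 3075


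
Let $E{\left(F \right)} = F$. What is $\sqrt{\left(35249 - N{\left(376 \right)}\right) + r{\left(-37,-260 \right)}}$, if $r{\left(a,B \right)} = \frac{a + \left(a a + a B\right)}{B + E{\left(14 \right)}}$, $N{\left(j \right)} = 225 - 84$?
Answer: $\frac{2 \sqrt{132618846}}{123} \approx 187.25$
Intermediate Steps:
$N{\left(j \right)} = 141$ ($N{\left(j \right)} = 225 - 84 = 141$)
$r{\left(a,B \right)} = \frac{a + a^{2} + B a}{14 + B}$ ($r{\left(a,B \right)} = \frac{a + \left(a a + a B\right)}{B + 14} = \frac{a + \left(a^{2} + B a\right)}{14 + B} = \frac{a + a^{2} + B a}{14 + B}$)
$\sqrt{\left(35249 - N{\left(376 \right)}\right) + r{\left(-37,-260 \right)}} = \sqrt{\left(35249 - 141\right) - \frac{37 \left(1 - 260 - 37\right)}{14 - 260}} = \sqrt{\left(35249 - 141\right) - 37 \frac{1}{-246} \left(-296\right)} = \sqrt{35108 - \left(- \frac{37}{246}\right) \left(-296\right)} = \sqrt{35108 - \frac{5476}{123}} = \sqrt{\frac{4312808}{123}} = \frac{2 \sqrt{132618846}}{123}$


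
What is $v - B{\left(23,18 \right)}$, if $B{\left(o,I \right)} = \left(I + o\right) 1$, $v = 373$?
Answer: $332$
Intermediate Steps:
$B{\left(o,I \right)} = I + o$
$v - B{\left(23,18 \right)} = 373 - \left(18 + 23\right) = 373 - 41 = 332$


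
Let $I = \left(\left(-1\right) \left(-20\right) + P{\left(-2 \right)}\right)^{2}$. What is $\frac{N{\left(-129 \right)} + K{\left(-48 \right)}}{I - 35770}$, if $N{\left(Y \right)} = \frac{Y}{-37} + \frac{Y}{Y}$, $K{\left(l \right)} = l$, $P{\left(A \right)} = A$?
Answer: $\frac{805}{655751} \approx 0.0012276$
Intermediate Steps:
$I = 324$ ($I = \left(\left(-1\right) \left(-20\right) - 2\right)^{2} = \left(20 - 2\right)^{2} = 18^{2} = 324$)
$N{\left(Y \right)} = 1 - \frac{Y}{37}$ ($N{\left(Y \right)} = Y \left(- \frac{1}{37}\right) + 1 = - \frac{Y}{37} + 1 = 1 - \frac{Y}{37}$)
$\frac{N{\left(-129 \right)} + K{\left(-48 \right)}}{I - 35770} = \frac{\left(1 - - \frac{129}{37}\right) - 48}{324 - 35770} = \frac{\left(1 + \frac{129}{37}\right) - 48}{-35446} = \left(\frac{166}{37} - 48\right) \left(- \frac{1}{35446}\right) = \left(- \frac{1610}{37}\right) \left(- \frac{1}{35446}\right) = \frac{805}{655751}$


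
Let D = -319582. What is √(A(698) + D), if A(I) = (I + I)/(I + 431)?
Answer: I*√407350743978/1129 ≈ 565.31*I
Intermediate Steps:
A(I) = 2*I/(431 + I) (A(I) = (2*I)/(431 + I) = 2*I/(431 + I))
√(A(698) + D) = √(2*698/(431 + 698) - 319582) = √(2*698/1129 - 319582) = √(2*698*(1/1129) - 319582) = √(1396/1129 - 319582) = √(-360806682/1129) = I*√407350743978/1129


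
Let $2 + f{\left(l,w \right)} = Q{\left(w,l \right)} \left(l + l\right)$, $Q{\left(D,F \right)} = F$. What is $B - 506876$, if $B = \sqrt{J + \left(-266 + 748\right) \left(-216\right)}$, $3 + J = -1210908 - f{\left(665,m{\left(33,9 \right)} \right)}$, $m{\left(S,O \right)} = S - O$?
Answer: $-506876 + i \sqrt{2199471} \approx -5.0688 \cdot 10^{5} + 1483.1 i$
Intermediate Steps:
$f{\left(l,w \right)} = -2 + 2 l^{2}$ ($f{\left(l,w \right)} = -2 + l \left(l + l\right) = -2 + l 2 l = -2 + 2 l^{2}$)
$J = -2095359$ ($J = -3 - \left(1210906 + 884450\right) = -3 - 2095356 = -2095359$)
$B = i \sqrt{2199471}$ ($B = \sqrt{-2095359 + \left(-266 + 748\right) \left(-216\right)} = \sqrt{-2095359 + 482 \left(-216\right)} = \sqrt{-2095359 - 104112} = \sqrt{-2199471} = i \sqrt{2199471} \approx 1483.1 i$)
$B - 506876 = i \sqrt{2199471} - 506876 = -506876 + i \sqrt{2199471}$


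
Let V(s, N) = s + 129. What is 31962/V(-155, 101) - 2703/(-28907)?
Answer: -461927628/375791 ≈ -1229.2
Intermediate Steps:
V(s, N) = 129 + s
31962/V(-155, 101) - 2703/(-28907) = 31962/(129 - 155) - 2703/(-28907) = 31962/(-26) - 2703*(-1/28907) = 31962*(-1/26) + 2703/28907 = -15981/13 + 2703/28907 = -461927628/375791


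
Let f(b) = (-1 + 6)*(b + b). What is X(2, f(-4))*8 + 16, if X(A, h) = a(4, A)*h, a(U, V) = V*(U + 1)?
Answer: -3184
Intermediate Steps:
a(U, V) = V*(1 + U)
f(b) = 10*b (f(b) = 5*(2*b) = 10*b)
X(A, h) = 5*A*h (X(A, h) = (A*(1 + 4))*h = (A*5)*h = (5*A)*h = 5*A*h)
X(2, f(-4))*8 + 16 = (5*2*(10*(-4)))*8 + 16 = (5*2*(-40))*8 + 16 = -400*8 + 16 = -3200 + 16 = -3184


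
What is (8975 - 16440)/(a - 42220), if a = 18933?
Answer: 7465/23287 ≈ 0.32057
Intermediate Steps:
(8975 - 16440)/(a - 42220) = (8975 - 16440)/(18933 - 42220) = -7465/(-23287) = -7465*(-1/23287) = 7465/23287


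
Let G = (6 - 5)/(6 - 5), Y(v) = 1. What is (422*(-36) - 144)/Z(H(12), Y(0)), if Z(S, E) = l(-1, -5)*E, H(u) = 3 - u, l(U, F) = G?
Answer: -15336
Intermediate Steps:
G = 1 (G = 1/1 = 1*1 = 1)
l(U, F) = 1
Z(S, E) = E (Z(S, E) = 1*E = E)
(422*(-36) - 144)/Z(H(12), Y(0)) = (422*(-36) - 144)/1 = (-15192 - 144)*1 = -15336*1 = -15336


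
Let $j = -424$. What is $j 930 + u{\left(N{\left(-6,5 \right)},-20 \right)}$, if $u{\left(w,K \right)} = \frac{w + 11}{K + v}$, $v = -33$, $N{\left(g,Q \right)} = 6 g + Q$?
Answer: $- \frac{20898940}{53} \approx -3.9432 \cdot 10^{5}$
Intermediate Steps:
$N{\left(g,Q \right)} = Q + 6 g$
$u{\left(w,K \right)} = \frac{11 + w}{-33 + K}$ ($u{\left(w,K \right)} = \frac{w + 11}{K - 33} = \frac{11 + w}{-33 + K}$)
$j 930 + u{\left(N{\left(-6,5 \right)},-20 \right)} = \left(-424\right) 930 + \frac{11 + \left(5 + 6 \left(-6\right)\right)}{-33 - 20} = -394320 + \frac{11 + \left(5 - 36\right)}{-53} = -394320 - \frac{11 - 31}{53} = -394320 - - \frac{20}{53} = -394320 + \frac{20}{53} = - \frac{20898940}{53}$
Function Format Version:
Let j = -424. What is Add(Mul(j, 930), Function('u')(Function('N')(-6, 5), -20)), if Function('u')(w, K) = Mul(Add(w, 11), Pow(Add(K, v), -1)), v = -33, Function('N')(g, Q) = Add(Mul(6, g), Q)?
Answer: Rational(-20898940, 53) ≈ -3.9432e+5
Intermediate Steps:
Function('N')(g, Q) = Add(Q, Mul(6, g))
Function('u')(w, K) = Mul(Pow(Add(-33, K), -1), Add(11, w)) (Function('u')(w, K) = Mul(Add(w, 11), Pow(Add(K, -33), -1)) = Mul(Add(11, w), Pow(Add(-33, K), -1)) = Mul(Pow(Add(-33, K), -1), Add(11, w)))
Add(Mul(j, 930), Function('u')(Function('N')(-6, 5), -20)) = Add(Mul(-424, 930), Mul(Pow(Add(-33, -20), -1), Add(11, Add(5, Mul(6, -6))))) = Add(-394320, Mul(Pow(-53, -1), Add(11, Add(5, -36)))) = Add(-394320, Mul(Rational(-1, 53), Add(11, -31))) = Add(-394320, Mul(Rational(-1, 53), -20)) = Add(-394320, Rational(20, 53)) = Rational(-20898940, 53)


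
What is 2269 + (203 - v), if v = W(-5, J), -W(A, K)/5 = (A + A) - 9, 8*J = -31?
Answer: 2377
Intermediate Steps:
J = -31/8 (J = (⅛)*(-31) = -31/8 ≈ -3.8750)
W(A, K) = 45 - 10*A (W(A, K) = -5*((A + A) - 9) = -5*(2*A - 9) = -5*(-9 + 2*A) = 45 - 10*A)
v = 95 (v = 45 - 10*(-5) = 45 + 50 = 95)
2269 + (203 - v) = 2269 + (203 - 1*95) = 2269 + (203 - 95) = 2269 + 108 = 2377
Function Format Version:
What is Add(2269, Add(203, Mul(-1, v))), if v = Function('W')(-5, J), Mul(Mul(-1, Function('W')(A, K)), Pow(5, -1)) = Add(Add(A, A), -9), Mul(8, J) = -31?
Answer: 2377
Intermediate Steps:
J = Rational(-31, 8) (J = Mul(Rational(1, 8), -31) = Rational(-31, 8) ≈ -3.8750)
Function('W')(A, K) = Add(45, Mul(-10, A)) (Function('W')(A, K) = Mul(-5, Add(Add(A, A), -9)) = Mul(-5, Add(Mul(2, A), -9)) = Mul(-5, Add(-9, Mul(2, A))) = Add(45, Mul(-10, A)))
v = 95 (v = Add(45, Mul(-10, -5)) = Add(45, 50) = 95)
Add(2269, Add(203, Mul(-1, v))) = Add(2269, Add(203, Mul(-1, 95))) = Add(2269, Add(203, -95)) = Add(2269, 108) = 2377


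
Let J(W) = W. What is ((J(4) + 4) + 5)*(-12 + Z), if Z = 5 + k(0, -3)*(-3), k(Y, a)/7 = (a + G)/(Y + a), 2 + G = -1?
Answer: -637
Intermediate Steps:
G = -3 (G = -2 - 1 = -3)
k(Y, a) = 7*(-3 + a)/(Y + a) (k(Y, a) = 7*((a - 3)/(Y + a)) = 7*((-3 + a)/(Y + a)) = 7*(-3 + a)/(Y + a))
Z = -37 (Z = 5 + (7*(-3 - 3)/(0 - 3))*(-3) = 5 + (7*(-6)/(-3))*(-3) = 5 + (7*(-⅓)*(-6))*(-3) = 5 + 14*(-3) = 5 - 42 = -37)
((J(4) + 4) + 5)*(-12 + Z) = ((4 + 4) + 5)*(-12 - 37) = (8 + 5)*(-49) = 13*(-49) = -637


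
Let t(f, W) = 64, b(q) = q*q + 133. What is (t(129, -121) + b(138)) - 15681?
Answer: 3560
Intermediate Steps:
b(q) = 133 + q² (b(q) = q² + 133 = 133 + q²)
(t(129, -121) + b(138)) - 15681 = (64 + (133 + 138²)) - 15681 = (64 + (133 + 19044)) - 15681 = (64 + 19177) - 15681 = 19241 - 15681 = 3560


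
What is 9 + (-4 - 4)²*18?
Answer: 1161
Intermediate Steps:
9 + (-4 - 4)²*18 = 9 + (-8)²*18 = 9 + 64*18 = 9 + 1152 = 1161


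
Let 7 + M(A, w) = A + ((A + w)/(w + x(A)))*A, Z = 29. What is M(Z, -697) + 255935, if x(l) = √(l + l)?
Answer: 124344870991/485751 + 19372*√58/485751 ≈ 2.5599e+5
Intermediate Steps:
x(l) = √2*√l (x(l) = √(2*l) = √2*√l)
M(A, w) = -7 + A + A*(A + w)/(w + √2*√A) (M(A, w) = -7 + (A + ((A + w)/(w + √2*√A))*A) = -7 + (A + A*(A + w)/(w + √2*√A)) = -7 + A + A*(A + w)/(w + √2*√A))
M(Z, -697) + 255935 = (29² - 7*(-697) + √2*29^(3/2) - 7*√2*√29 + 2*29*(-697))/(-697 + √2*√29) + 255935 = (841 + 4879 + √2*(29*√29) - 7*√58 - 40426)/(-697 + √58) + 255935 = (841 + 4879 + 29*√58 - 7*√58 - 40426)/(-697 + √58) + 255935 = (-34706 + 22*√58)/(-697 + √58) + 255935 = 255935 + (-34706 + 22*√58)/(-697 + √58)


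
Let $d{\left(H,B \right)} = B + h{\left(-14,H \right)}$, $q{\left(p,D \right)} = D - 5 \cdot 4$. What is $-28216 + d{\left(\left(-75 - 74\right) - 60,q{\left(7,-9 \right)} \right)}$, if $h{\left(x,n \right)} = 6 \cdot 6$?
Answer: $-28209$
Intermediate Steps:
$h{\left(x,n \right)} = 36$
$q{\left(p,D \right)} = -20 + D$ ($q{\left(p,D \right)} = D - 20 = -20 + D$)
$d{\left(H,B \right)} = 36 + B$ ($d{\left(H,B \right)} = B + 36 = 36 + B$)
$-28216 + d{\left(\left(-75 - 74\right) - 60,q{\left(7,-9 \right)} \right)} = -28216 + \left(36 - 29\right) = -28216 + 7 = -28209$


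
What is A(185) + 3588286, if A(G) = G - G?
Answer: 3588286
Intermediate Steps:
A(G) = 0
A(185) + 3588286 = 0 + 3588286 = 3588286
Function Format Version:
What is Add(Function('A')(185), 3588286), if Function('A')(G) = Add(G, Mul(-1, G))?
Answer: 3588286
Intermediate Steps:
Function('A')(G) = 0
Add(Function('A')(185), 3588286) = Add(0, 3588286) = 3588286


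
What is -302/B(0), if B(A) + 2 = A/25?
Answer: 151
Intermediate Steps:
B(A) = -2 + A/25
-302/B(0) = -302/(-2 + (1/25)*0) = -302/(-2 + 0) = -302/(-2) = -302*(-½) = 151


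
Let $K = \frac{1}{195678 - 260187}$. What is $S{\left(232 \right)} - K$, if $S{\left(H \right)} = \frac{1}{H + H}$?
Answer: $\frac{64973}{29932176} \approx 0.0021707$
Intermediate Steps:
$S{\left(H \right)} = \frac{1}{2 H}$
$K = - \frac{1}{64509}$ ($K = \frac{1}{195678 - 260187} = \frac{1}{-64509} = - \frac{1}{64509} \approx -1.5502 \cdot 10^{-5}$)
$S{\left(232 \right)} - K = \frac{1}{2 \cdot 232} - - \frac{1}{64509} = \frac{1}{2} \cdot \frac{1}{232} + \frac{1}{64509} = \frac{1}{464} + \frac{1}{64509} = \frac{64973}{29932176}$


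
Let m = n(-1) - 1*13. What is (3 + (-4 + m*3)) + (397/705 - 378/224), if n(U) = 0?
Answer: -463883/11280 ≈ -41.124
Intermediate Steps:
m = -13 (m = 0 - 1*13 = 0 - 13 = -13)
(3 + (-4 + m*3)) + (397/705 - 378/224) = (3 + (-4 - 13*3)) + (397/705 - 378/224) = (3 + (-4 - 39)) + (397*(1/705) - 378*1/224) = (3 - 43) + (397/705 - 27/16) = -40 - 12683/11280 = -463883/11280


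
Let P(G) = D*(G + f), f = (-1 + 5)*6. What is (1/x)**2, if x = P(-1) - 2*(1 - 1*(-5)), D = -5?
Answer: 1/16129 ≈ 6.2000e-5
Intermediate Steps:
f = 24 (f = 4*6 = 24)
P(G) = -120 - 5*G (P(G) = -5*(G + 24) = -5*(24 + G) = -120 - 5*G)
x = -127 (x = (-120 - 5*(-1)) - 2*(1 - 1*(-5)) = (-120 + 5) - 2*(1 + 5) = -115 - 2*6 = -115 - 12 = -127)
(1/x)**2 = (1/(-127))**2 = (-1/127)**2 = 1/16129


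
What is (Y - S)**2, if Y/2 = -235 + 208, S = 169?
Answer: 49729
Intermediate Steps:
Y = -54 (Y = 2*(-235 + 208) = 2*(-27) = -54)
(Y - S)**2 = (-54 - 1*169)**2 = (-54 - 169)**2 = (-223)**2 = 49729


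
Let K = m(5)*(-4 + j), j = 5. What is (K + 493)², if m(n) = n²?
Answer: 268324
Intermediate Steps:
K = 25 (K = 5²*(-4 + 5) = 25*1 = 25)
(K + 493)² = (25 + 493)² = 518² = 268324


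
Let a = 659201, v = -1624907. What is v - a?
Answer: -2284108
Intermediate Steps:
v - a = -1624907 - 1*659201 = -1624907 - 659201 = -2284108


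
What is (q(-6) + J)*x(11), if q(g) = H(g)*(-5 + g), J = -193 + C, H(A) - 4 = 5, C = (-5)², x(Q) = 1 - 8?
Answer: 1869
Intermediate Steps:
x(Q) = -7
C = 25
H(A) = 9 (H(A) = 4 + 5 = 9)
J = -168 (J = -193 + 25 = -168)
q(g) = -45 + 9*g (q(g) = 9*(-5 + g) = -45 + 9*g)
(q(-6) + J)*x(11) = ((-45 + 9*(-6)) - 168)*(-7) = ((-45 - 54) - 168)*(-7) = (-99 - 168)*(-7) = -267*(-7) = 1869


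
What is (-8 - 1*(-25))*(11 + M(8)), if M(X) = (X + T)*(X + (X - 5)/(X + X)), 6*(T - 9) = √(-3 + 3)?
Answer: 40851/16 ≈ 2553.2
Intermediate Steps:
T = 9 (T = 9 + √(-3 + 3)/6 = 9 + √0/6 = 9 + (⅙)*0 = 9 + 0 = 9)
M(X) = (9 + X)*(X + (-5 + X)/(2*X)) (M(X) = (X + 9)*(X + (X - 5)/(X + X)) = (9 + X)*(X + (-5 + X)/((2*X))) = (9 + X)*(X + (-5 + X)*(1/(2*X))) = (9 + X)*(X + (-5 + X)/(2*X)))
(-8 - 1*(-25))*(11 + M(8)) = (-8 - 1*(-25))*(11 + (2 + 8² - 45/2/8 + (19/2)*8)) = (-8 + 25)*(11 + (2 + 64 - 45/2*⅛ + 76)) = 17*(11 + (2 + 64 - 45/16 + 76)) = 17*(11 + 2227/16) = 17*(2403/16) = 40851/16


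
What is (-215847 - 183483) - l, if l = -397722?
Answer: -1608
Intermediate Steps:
(-215847 - 183483) - l = (-215847 - 183483) - 1*(-397722) = -399330 + 397722 = -1608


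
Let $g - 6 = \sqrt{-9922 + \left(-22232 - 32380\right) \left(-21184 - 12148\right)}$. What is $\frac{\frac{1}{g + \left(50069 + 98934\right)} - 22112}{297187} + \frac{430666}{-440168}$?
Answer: $- \frac{1403612070181454850345}{1333196473269512648852} - \frac{\sqrt{1820317262}}{6057671040464153} \approx -1.0528$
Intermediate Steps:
$g = 6 + \sqrt{1820317262}$ ($g = 6 + \sqrt{-9922 + \left(-22232 - 32380\right) \left(-21184 - 12148\right)} = 6 + \sqrt{-9922 - -1820327184} = 6 + \sqrt{-9922 + 1820327184} = 6 + \sqrt{1820317262} \approx 42671.0$)
$\frac{\frac{1}{g + \left(50069 + 98934\right)} - 22112}{297187} + \frac{430666}{-440168} = \frac{\frac{1}{\left(6 + \sqrt{1820317262}\right) + \left(50069 + 98934\right)} - 22112}{297187} + \frac{430666}{-440168} = \left(\frac{1}{\left(6 + \sqrt{1820317262}\right) + 149003} - 22112\right) \frac{1}{297187} + 430666 \left(- \frac{1}{440168}\right) = \left(\frac{1}{149009 + \sqrt{1820317262}} - 22112\right) \frac{1}{297187} - \frac{215333}{220084} = \left(-22112 + \frac{1}{149009 + \sqrt{1820317262}}\right) \frac{1}{297187} - \frac{215333}{220084} = \left(- \frac{22112}{297187} + \frac{1}{297187 \left(149009 + \sqrt{1820317262}\right)}\right) - \frac{215333}{220084} = - \frac{68860665679}{65406103708} + \frac{1}{297187 \left(149009 + \sqrt{1820317262}\right)}$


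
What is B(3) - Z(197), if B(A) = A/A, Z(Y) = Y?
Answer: -196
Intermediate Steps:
B(A) = 1
B(3) - Z(197) = 1 - 1*197 = 1 - 197 = -196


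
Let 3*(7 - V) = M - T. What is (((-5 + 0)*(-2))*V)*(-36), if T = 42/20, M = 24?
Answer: 108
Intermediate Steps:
T = 21/10 (T = 42*(1/20) = 21/10 ≈ 2.1000)
V = -3/10 (V = 7 - (24 - 1*21/10)/3 = 7 - (24 - 21/10)/3 = 7 - ⅓*219/10 = 7 - 73/10 = -3/10 ≈ -0.30000)
(((-5 + 0)*(-2))*V)*(-36) = (((-5 + 0)*(-2))*(-3/10))*(-36) = (-5*(-2)*(-3/10))*(-36) = (10*(-3/10))*(-36) = -3*(-36) = 108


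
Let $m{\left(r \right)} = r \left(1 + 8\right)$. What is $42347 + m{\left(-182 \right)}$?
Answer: $40709$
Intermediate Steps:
$m{\left(r \right)} = 9 r$ ($m{\left(r \right)} = r 9 = 9 r$)
$42347 + m{\left(-182 \right)} = 42347 + 9 \left(-182\right) = 42347 - 1638 = 40709$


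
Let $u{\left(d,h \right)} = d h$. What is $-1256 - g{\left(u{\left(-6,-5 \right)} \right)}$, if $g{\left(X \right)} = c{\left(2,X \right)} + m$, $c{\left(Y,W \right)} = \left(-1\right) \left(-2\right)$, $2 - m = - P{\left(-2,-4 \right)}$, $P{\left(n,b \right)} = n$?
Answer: $-1258$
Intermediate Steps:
$m = 0$ ($m = 2 - \left(-1\right) \left(-2\right) = 2 - 2 = 0$)
$c{\left(Y,W \right)} = 2$
$g{\left(X \right)} = 2$ ($g{\left(X \right)} = 2 + 0 = 2$)
$-1256 - g{\left(u{\left(-6,-5 \right)} \right)} = -1256 - 2 = -1258$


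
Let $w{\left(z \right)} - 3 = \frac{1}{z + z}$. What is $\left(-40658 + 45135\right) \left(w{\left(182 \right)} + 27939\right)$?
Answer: $\frac{45535070053}{364} \approx 1.251 \cdot 10^{8}$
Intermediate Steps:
$w{\left(z \right)} = 3 + \frac{1}{2 z}$ ($w{\left(z \right)} = 3 + \frac{1}{z + z} = 3 + \frac{1}{2 z}$)
$\left(-40658 + 45135\right) \left(w{\left(182 \right)} + 27939\right) = \left(-40658 + 45135\right) \left(\left(3 + \frac{1}{2 \cdot 182}\right) + 27939\right) = 4477 \left(\left(3 + \frac{1}{2} \cdot \frac{1}{182}\right) + 27939\right) = 4477 \left(\left(3 + \frac{1}{364}\right) + 27939\right) = 4477 \left(\frac{1093}{364} + 27939\right) = 4477 \cdot \frac{10170889}{364} = \frac{45535070053}{364}$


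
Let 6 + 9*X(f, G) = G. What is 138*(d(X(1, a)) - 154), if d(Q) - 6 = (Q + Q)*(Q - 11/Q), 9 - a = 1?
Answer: -633052/27 ≈ -23446.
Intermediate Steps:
a = 8 (a = 9 - 1*1 = 9 - 1 = 8)
X(f, G) = -⅔ + G/9
d(Q) = 6 + 2*Q*(Q - 11/Q) (d(Q) = 6 + (Q + Q)*(Q - 11/Q) = 6 + (2*Q)*(Q - 11/Q) = 6 + 2*Q*(Q - 11/Q))
138*(d(X(1, a)) - 154) = 138*((-16 + 2*(-⅔ + (⅑)*8)²) - 154) = 138*((-16 + 2*(-⅔ + 8/9)²) - 154) = 138*((-16 + 2*(2/9)²) - 154) = 138*((-16 + 2*(4/81)) - 154) = 138*((-16 + 8/81) - 154) = 138*(-1288/81 - 154) = 138*(-13762/81) = -633052/27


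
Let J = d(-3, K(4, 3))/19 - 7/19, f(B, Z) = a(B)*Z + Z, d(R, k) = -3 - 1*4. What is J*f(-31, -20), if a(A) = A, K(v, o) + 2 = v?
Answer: -8400/19 ≈ -442.11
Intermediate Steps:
K(v, o) = -2 + v
d(R, k) = -7 (d(R, k) = -3 - 4 = -7)
f(B, Z) = Z + B*Z (f(B, Z) = B*Z + Z = Z + B*Z)
J = -14/19 (J = -7/19 - 7/19 = -14/19 ≈ -0.73684)
J*f(-31, -20) = -(-280)*(1 - 31)/19 = -(-280)*(-30)/19 = -14/19*600 = -8400/19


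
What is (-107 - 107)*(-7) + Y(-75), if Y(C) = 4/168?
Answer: 62917/42 ≈ 1498.0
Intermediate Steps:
Y(C) = 1/42 (Y(C) = 4*(1/168) = 1/42)
(-107 - 107)*(-7) + Y(-75) = (-107 - 107)*(-7) + 1/42 = -214*(-7) + 1/42 = 1498 + 1/42 = 62917/42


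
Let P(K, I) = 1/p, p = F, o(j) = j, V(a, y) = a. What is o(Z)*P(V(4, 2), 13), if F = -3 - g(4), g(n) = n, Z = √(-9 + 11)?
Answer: -√2/7 ≈ -0.20203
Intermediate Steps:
Z = √2 ≈ 1.4142
F = -7 (F = -3 - 1*4 = -3 - 4 = -7)
p = -7
P(K, I) = -⅐ (P(K, I) = 1/(-7) = -⅐)
o(Z)*P(V(4, 2), 13) = √2*(-⅐) = -√2/7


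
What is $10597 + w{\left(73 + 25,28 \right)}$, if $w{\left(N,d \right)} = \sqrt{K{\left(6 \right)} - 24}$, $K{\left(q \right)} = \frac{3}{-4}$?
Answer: $10597 + \frac{3 i \sqrt{11}}{2} \approx 10597.0 + 4.9749 i$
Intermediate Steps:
$K{\left(q \right)} = - \frac{3}{4}$ ($K{\left(q \right)} = 3 \left(- \frac{1}{4}\right) = - \frac{3}{4}$)
$w{\left(N,d \right)} = \frac{3 i \sqrt{11}}{2}$ ($w{\left(N,d \right)} = \sqrt{- \frac{3}{4} - 24} = \sqrt{- \frac{99}{4}} = \frac{3 i \sqrt{11}}{2}$)
$10597 + w{\left(73 + 25,28 \right)} = 10597 + \frac{3 i \sqrt{11}}{2}$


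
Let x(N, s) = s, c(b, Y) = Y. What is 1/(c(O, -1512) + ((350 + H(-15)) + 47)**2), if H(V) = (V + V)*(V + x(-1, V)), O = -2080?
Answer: 1/1680697 ≈ 5.9499e-7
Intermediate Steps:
H(V) = 4*V**2 (H(V) = (V + V)*(V + V) = (2*V)*(2*V) = 4*V**2)
1/(c(O, -1512) + ((350 + H(-15)) + 47)**2) = 1/(-1512 + ((350 + 4*(-15)**2) + 47)**2) = 1/(-1512 + ((350 + 4*225) + 47)**2) = 1/(-1512 + ((350 + 900) + 47)**2) = 1/(-1512 + (1250 + 47)**2) = 1/(-1512 + 1297**2) = 1/(-1512 + 1682209) = 1/1680697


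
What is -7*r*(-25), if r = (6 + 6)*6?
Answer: 12600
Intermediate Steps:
r = 72 (r = 12*6 = 72)
-7*r*(-25) = -7*72*(-25) = -504*(-25) = 12600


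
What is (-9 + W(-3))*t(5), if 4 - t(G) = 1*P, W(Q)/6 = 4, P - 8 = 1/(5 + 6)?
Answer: -675/11 ≈ -61.364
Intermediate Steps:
P = 89/11 (P = 8 + 1/(5 + 6) = 8 + 1/11 = 89/11 ≈ 8.0909)
W(Q) = 24 (W(Q) = 6*4 = 24)
t(G) = -45/11 (t(G) = 4 - 89/11 = -45/11)
(-9 + W(-3))*t(5) = (-9 + 24)*(-45/11) = 15*(-45/11) = -675/11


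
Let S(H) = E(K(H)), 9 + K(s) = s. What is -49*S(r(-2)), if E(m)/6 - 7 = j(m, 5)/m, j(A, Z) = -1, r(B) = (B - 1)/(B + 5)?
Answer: -10437/5 ≈ -2087.4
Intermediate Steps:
r(B) = (-1 + B)/(5 + B)
K(s) = -9 + s
E(m) = 42 - 6/m (E(m) = 42 + 6*(-1/m) = 42 - 6/m)
S(H) = 42 - 6/(-9 + H)
-49*S(r(-2)) = -294*(-64 + 7*((-1 - 2)/(5 - 2)))/(-9 + (-1 - 2)/(5 - 2)) = -294*(-64 + 7*(-3/3))/(-9 - 3/3) = -294*(-64 + 7*((⅓)*(-3)))/(-9 + (⅓)*(-3)) = -294*(-64 + 7*(-1))/(-9 - 1) = -294*(-64 - 7)/(-10) = -294*(-1)*(-71)/10 = -49*213/5 = -10437/5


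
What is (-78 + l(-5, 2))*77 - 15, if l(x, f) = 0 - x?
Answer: -5636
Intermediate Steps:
l(x, f) = -x
(-78 + l(-5, 2))*77 - 15 = (-78 - 1*(-5))*77 - 15 = (-78 + 5)*77 - 15 = -73*77 - 15 = -5621 - 15 = -5636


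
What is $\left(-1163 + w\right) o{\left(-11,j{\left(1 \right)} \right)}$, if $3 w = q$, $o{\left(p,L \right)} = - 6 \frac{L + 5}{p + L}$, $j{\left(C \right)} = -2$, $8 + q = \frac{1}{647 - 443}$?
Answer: $- \frac{713387}{442} \approx -1614.0$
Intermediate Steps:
$q = - \frac{1631}{204}$ ($q = -8 + \frac{1}{647 - 443} = -8 + \frac{1}{204} = - \frac{1631}{204} \approx -7.9951$)
$o{\left(p,L \right)} = - \frac{6 \left(5 + L\right)}{L + p}$ ($o{\left(p,L \right)} = - 6 \frac{5 + L}{L + p} = - \frac{6 \left(5 + L\right)}{L + p}$)
$w = - \frac{1631}{612}$ ($w = \frac{1}{3} \left(- \frac{1631}{204}\right) = - \frac{1631}{612} \approx -2.665$)
$\left(-1163 + w\right) o{\left(-11,j{\left(1 \right)} \right)} = \left(-1163 - \frac{1631}{612}\right) \frac{6 \left(-5 - -2\right)}{-2 - 11} = - \frac{713387 \frac{6 \left(-5 + 2\right)}{-13}}{612} = - \frac{713387 \cdot 6 \left(- \frac{1}{13}\right) \left(-3\right)}{612} = \left(- \frac{713387}{612}\right) \frac{18}{13} = - \frac{713387}{442}$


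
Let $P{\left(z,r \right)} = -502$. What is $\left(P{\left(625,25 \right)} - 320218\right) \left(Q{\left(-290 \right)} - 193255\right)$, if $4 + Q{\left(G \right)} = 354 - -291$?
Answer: $61775162080$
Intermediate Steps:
$Q{\left(G \right)} = 641$ ($Q{\left(G \right)} = -4 + \left(354 - -291\right) = -4 + \left(354 + 291\right) = -4 + 645 = 641$)
$\left(P{\left(625,25 \right)} - 320218\right) \left(Q{\left(-290 \right)} - 193255\right) = \left(-502 - 320218\right) \left(641 - 193255\right) = \left(-320720\right) \left(-192614\right) = 61775162080$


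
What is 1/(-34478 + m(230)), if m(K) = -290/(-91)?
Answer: -91/3137208 ≈ -2.9007e-5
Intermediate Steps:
m(K) = 290/91 (m(K) = -290*(-1/91) = 290/91)
1/(-34478 + m(230)) = 1/(-34478 + 290/91) = 1/(-3137208/91) = -91/3137208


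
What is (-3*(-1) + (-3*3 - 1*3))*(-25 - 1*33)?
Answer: 522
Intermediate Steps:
(-3*(-1) + (-3*3 - 1*3))*(-25 - 1*33) = (3 + (-9 - 3))*(-25 - 33) = (3 - 12)*(-58) = -9*(-58) = 522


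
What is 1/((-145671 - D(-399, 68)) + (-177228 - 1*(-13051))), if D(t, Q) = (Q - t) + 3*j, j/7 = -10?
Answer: -1/310105 ≈ -3.2247e-6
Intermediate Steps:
j = -70 (j = 7*(-10) = -70)
D(t, Q) = -210 + Q - t (D(t, Q) = (Q - t) + 3*(-70) = (Q - t) - 210 = -210 + Q - t)
1/((-145671 - D(-399, 68)) + (-177228 - 1*(-13051))) = 1/((-145671 - (-210 + 68 - 1*(-399))) + (-177228 - 1*(-13051))) = 1/((-145671 - (-210 + 68 + 399)) + (-177228 + 13051)) = 1/((-145671 - 1*257) - 164177) = 1/((-145671 - 257) - 164177) = 1/(-145928 - 164177) = 1/(-310105) = -1/310105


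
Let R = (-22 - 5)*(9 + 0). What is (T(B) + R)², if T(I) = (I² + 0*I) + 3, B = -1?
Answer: 57121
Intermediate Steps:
T(I) = 3 + I² (T(I) = (I² + 0) + 3 = I² + 3 = 3 + I²)
R = -243 (R = -27*9 = -243)
(T(B) + R)² = ((3 + (-1)²) - 243)² = ((3 + 1) - 243)² = (4 - 243)² = (-239)² = 57121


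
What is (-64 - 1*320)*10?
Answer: -3840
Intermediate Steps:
(-64 - 1*320)*10 = (-64 - 320)*10 = -384*10 = -3840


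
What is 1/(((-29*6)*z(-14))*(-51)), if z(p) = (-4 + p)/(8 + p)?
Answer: 1/26622 ≈ 3.7563e-5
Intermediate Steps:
z(p) = (-4 + p)/(8 + p)
1/(((-29*6)*z(-14))*(-51)) = 1/(((-29*6)*((-4 - 14)/(8 - 14)))*(-51)) = 1/(-174*(-18)/(-6)*(-51)) = 1/(-(-29)*(-18)*(-51)) = 1/(-174*3*(-51)) = 1/(-522*(-51)) = 1/26622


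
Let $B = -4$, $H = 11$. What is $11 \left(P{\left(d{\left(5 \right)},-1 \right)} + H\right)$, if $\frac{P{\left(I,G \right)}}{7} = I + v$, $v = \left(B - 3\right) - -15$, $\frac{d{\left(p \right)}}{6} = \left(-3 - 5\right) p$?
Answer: $-17743$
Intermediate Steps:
$d{\left(p \right)} = - 48 p$ ($d{\left(p \right)} = 6 \left(-3 - 5\right) p = 6 \left(- 8 p\right) = - 48 p$)
$v = 8$ ($v = \left(-4 - 3\right) - -15 = \left(-4 - 3\right) + 15 = -7 + 15 = 8$)
$P{\left(I,G \right)} = 56 + 7 I$ ($P{\left(I,G \right)} = 7 \left(I + 8\right) = 7 \left(8 + I\right) = 56 + 7 I$)
$11 \left(P{\left(d{\left(5 \right)},-1 \right)} + H\right) = 11 \left(\left(56 + 7 \left(\left(-48\right) 5\right)\right) + 11\right) = 11 \left(\left(56 + 7 \left(-240\right)\right) + 11\right) = 11 \left(\left(56 - 1680\right) + 11\right) = 11 \left(-1624 + 11\right) = 11 \left(-1613\right) = -17743$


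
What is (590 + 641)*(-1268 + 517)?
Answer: -924481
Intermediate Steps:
(590 + 641)*(-1268 + 517) = 1231*(-751) = -924481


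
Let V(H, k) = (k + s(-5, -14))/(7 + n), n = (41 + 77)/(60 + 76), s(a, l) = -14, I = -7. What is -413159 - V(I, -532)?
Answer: -221002937/535 ≈ -4.1309e+5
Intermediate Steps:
n = 59/68 (n = 118/136 = 118*(1/136) = 59/68 ≈ 0.86765)
V(H, k) = -952/535 + 68*k/535 (V(H, k) = (k - 14)/(7 + 59/68) = (-14 + k)/(535/68) = (-14 + k)*(68/535) = -952/535 + 68*k/535)
-413159 - V(I, -532) = -413159 - (-952/535 + (68/535)*(-532)) = -413159 - (-952/535 - 36176/535) = -413159 - 1*(-37128/535) = -413159 + 37128/535 = -221002937/535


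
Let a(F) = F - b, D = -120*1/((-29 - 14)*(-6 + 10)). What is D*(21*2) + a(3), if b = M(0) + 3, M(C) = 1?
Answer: 1217/43 ≈ 28.302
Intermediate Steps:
D = 30/43 (D = -120/(4*(-43)) = -120/(-172) = -120*(-1/172) = 30/43 ≈ 0.69767)
b = 4 (b = 1 + 3 = 4)
a(F) = -4 + F (a(F) = F - 1*4 = F - 4 = -4 + F)
D*(21*2) + a(3) = 30*(21*2)/43 + (-4 + 3) = (30/43)*42 - 1 = 1260/43 - 1 = 1217/43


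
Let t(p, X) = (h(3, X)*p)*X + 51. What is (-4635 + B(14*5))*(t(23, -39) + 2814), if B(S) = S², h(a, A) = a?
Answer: 46110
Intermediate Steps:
t(p, X) = 51 + 3*X*p (t(p, X) = (3*p)*X + 51 = 3*X*p + 51 = 51 + 3*X*p)
(-4635 + B(14*5))*(t(23, -39) + 2814) = (-4635 + (14*5)²)*((51 + 3*(-39)*23) + 2814) = (-4635 + 70²)*((51 - 2691) + 2814) = (-4635 + 4900)*(-2640 + 2814) = 265*174 = 46110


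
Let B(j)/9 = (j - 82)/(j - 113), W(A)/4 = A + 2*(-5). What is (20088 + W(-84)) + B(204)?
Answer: 1794890/91 ≈ 19724.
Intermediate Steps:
W(A) = -40 + 4*A (W(A) = 4*(A + 2*(-5)) = 4*(A - 10) = 4*(-10 + A) = -40 + 4*A)
B(j) = 9*(-82 + j)/(-113 + j) (B(j) = 9*((j - 82)/(j - 113)) = 9*((-82 + j)/(-113 + j)) = 9*(-82 + j)/(-113 + j))
(20088 + W(-84)) + B(204) = (20088 + (-40 + 4*(-84))) + 9*(-82 + 204)/(-113 + 204) = (20088 + (-40 - 336)) + 9*122/91 = (20088 - 376) + 9*(1/91)*122 = 19712 + 1098/91 = 1794890/91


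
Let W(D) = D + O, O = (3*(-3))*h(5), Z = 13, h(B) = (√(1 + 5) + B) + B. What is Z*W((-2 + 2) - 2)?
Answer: -1196 - 117*√6 ≈ -1482.6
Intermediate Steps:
h(B) = √6 + 2*B (h(B) = (√6 + B) + B = (B + √6) + B = √6 + 2*B)
O = -90 - 9*√6 (O = (3*(-3))*(√6 + 2*5) = -9*(√6 + 10) = -9*(10 + √6) = -90 - 9*√6 ≈ -112.05)
W(D) = -90 + D - 9*√6 (W(D) = D + (-90 - 9*√6) = -90 + D - 9*√6)
Z*W((-2 + 2) - 2) = 13*(-90 + ((-2 + 2) - 2) - 9*√6) = 13*(-90 + (0 - 2) - 9*√6) = 13*(-90 - 2 - 9*√6) = 13*(-92 - 9*√6) = -1196 - 117*√6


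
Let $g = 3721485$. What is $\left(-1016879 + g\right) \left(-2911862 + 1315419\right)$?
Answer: $-4317749316458$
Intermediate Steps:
$\left(-1016879 + g\right) \left(-2911862 + 1315419\right) = \left(-1016879 + 3721485\right) \left(-2911862 + 1315419\right) = 2704606 \left(-1596443\right) = -4317749316458$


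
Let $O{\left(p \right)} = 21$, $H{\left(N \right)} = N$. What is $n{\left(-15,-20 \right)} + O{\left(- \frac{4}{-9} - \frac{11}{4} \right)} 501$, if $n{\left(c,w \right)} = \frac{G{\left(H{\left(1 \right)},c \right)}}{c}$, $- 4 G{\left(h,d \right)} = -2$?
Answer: $\frac{315629}{30} \approx 10521.0$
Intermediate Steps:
$G{\left(h,d \right)} = \frac{1}{2}$ ($G{\left(h,d \right)} = \left(- \frac{1}{4}\right) \left(-2\right) = \frac{1}{2}$)
$n{\left(c,w \right)} = \frac{1}{2 c}$
$n{\left(-15,-20 \right)} + O{\left(- \frac{4}{-9} - \frac{11}{4} \right)} 501 = \frac{1}{2 \left(-15\right)} + 21 \cdot 501 = \frac{1}{2} \left(- \frac{1}{15}\right) + 10521 = - \frac{1}{30} + 10521 = \frac{315629}{30}$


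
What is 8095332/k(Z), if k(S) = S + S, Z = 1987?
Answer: 4047666/1987 ≈ 2037.1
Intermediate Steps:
k(S) = 2*S
8095332/k(Z) = 8095332/((2*1987)) = 8095332/3974 = 8095332*(1/3974) = 4047666/1987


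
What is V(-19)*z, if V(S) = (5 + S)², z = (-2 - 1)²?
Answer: 1764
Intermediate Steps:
z = 9 (z = (-3)² = 9)
V(-19)*z = (5 - 19)²*9 = (-14)²*9 = 196*9 = 1764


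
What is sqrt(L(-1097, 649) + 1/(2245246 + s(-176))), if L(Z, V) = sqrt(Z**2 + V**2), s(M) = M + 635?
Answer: sqrt(2245705 + 5043190947025*sqrt(1624610))/2245705 ≈ 35.702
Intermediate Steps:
s(M) = 635 + M
L(Z, V) = sqrt(V**2 + Z**2)
sqrt(L(-1097, 649) + 1/(2245246 + s(-176))) = sqrt(sqrt(649**2 + (-1097)**2) + 1/(2245246 + (635 - 176))) = sqrt(sqrt(421201 + 1203409) + 1/(2245246 + 459)) = sqrt(sqrt(1624610) + 1/2245705) = sqrt(1/2245705 + sqrt(1624610))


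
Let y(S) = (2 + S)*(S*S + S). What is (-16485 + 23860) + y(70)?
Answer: 365215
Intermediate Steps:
y(S) = (2 + S)*(S + S²) (y(S) = (2 + S)*(S² + S) = (2 + S)*(S + S²))
(-16485 + 23860) + y(70) = (-16485 + 23860) + 70*(2 + 70² + 3*70) = 7375 + 70*(2 + 4900 + 210) = 7375 + 70*5112 = 7375 + 357840 = 365215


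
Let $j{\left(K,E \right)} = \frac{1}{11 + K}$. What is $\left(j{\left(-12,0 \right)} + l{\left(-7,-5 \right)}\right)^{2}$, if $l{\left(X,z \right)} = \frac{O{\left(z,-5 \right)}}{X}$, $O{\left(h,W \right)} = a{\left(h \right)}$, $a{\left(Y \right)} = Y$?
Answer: $\frac{4}{49} \approx 0.081633$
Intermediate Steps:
$O{\left(h,W \right)} = h$
$l{\left(X,z \right)} = \frac{z}{X}$
$\left(j{\left(-12,0 \right)} + l{\left(-7,-5 \right)}\right)^{2} = \left(\frac{1}{11 - 12} - \frac{5}{-7}\right)^{2} = \left(\frac{1}{-1} - - \frac{5}{7}\right)^{2} = \left(-1 + \frac{5}{7}\right)^{2} = \left(- \frac{2}{7}\right)^{2} = \frac{4}{49}$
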